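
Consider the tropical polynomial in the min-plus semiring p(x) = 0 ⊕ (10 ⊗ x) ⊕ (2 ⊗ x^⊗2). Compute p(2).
p(2) = 0

A tropical monomial a ⊗ x^⊗i evaluates to a + i · x. Evaluating each term at x = 2:
  Term 0 contributes 0 + 0 · 2 = 0
  Term 1 contributes 10 + 1 · 2 = 12
  Term 2 contributes 2 + 2 · 2 = 6
p(2) = ⊕ of these = min[0, 12, 6] = 0.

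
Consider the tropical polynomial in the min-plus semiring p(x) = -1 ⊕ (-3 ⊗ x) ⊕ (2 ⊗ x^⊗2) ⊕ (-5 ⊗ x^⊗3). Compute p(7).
p(7) = -1

A tropical monomial a ⊗ x^⊗i evaluates to a + i · x. Evaluating each term at x = 7:
  Term 0 contributes -1 + 0 · 7 = -1
  Term 1 contributes -3 + 1 · 7 = 4
  Term 2 contributes 2 + 2 · 7 = 16
  Term 3 contributes -5 + 3 · 7 = 16
p(7) = ⊕ of these = min[-1, 4, 16, 16] = -1.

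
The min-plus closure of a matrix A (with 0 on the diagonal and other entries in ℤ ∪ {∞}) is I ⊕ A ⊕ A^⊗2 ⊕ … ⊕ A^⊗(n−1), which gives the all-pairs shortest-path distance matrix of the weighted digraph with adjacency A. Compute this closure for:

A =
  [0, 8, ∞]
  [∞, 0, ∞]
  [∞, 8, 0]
Closure =
  [0, 8, ∞]
  [∞, 0, ∞]
  [∞, 8, 0]

This is the Floyd-Warshall all-pairs shortest-path computation. For each intermediate vertex k = 0, 1, …, 2, update dist[i][j] ← min(dist[i][j], dist[i][k] + dist[k][j]). The final matrix gives, for each (i, j), the minimum total weight of any directed path from i to j (possibly empty when i = j).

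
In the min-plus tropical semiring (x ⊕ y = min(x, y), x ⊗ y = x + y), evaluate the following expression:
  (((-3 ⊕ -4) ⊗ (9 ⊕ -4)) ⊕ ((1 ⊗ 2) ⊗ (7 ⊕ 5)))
(((-3 ⊕ -4) ⊗ (9 ⊕ -4)) ⊕ ((1 ⊗ 2) ⊗ (7 ⊕ 5))) = -8

Expand innermost to outermost. Recall ⊕ takes the minimum of its arguments and ⊗ takes their sum. Working out the expression (((-3 ⊕ -4) ⊗ (9 ⊕ -4)) ⊕ ((1 ⊗ 2) ⊗ (7 ⊕ 5))) gives -8.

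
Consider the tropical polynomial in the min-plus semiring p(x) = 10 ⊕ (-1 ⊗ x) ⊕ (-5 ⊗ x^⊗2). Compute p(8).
p(8) = 7

A tropical monomial a ⊗ x^⊗i evaluates to a + i · x. Evaluating each term at x = 8:
  Term 0 contributes 10 + 0 · 8 = 10
  Term 1 contributes -1 + 1 · 8 = 7
  Term 2 contributes -5 + 2 · 8 = 11
p(8) = ⊕ of these = min[10, 7, 11] = 7.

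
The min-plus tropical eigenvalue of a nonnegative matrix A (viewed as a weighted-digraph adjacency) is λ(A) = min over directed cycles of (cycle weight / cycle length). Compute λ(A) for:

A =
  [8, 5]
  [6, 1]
λ(A) = 1

Enumerate directed cycles and compute their means (weight / length). Sample:
  cycle 0 → 0: weight = 8, length = 1, mean = 8/1 ≈ 8.000
  cycle 1 → 1: weight = 1, length = 1, mean = 1/1 ≈ 1.000
  cycle 0 → 1 → 0: weight = 11, length = 2, mean = 11/2 ≈ 5.500
  cycle 1 → 0 → 1: weight = 11, length = 2, mean = 11/2 ≈ 5.500
Minimum mean = 1.000, attained e.g. along the cycle 1 → 1 with weight 1 and length 1. So λ(A) = 1/1 = 1.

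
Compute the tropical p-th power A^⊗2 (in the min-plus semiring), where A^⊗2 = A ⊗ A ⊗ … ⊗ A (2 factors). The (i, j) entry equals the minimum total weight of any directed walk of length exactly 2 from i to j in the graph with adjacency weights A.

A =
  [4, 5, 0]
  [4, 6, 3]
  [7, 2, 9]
A^⊗2 =
  [7, 2, 4]
  [8, 5, 4]
  [6, 8, 5]

Each entry (A^⊗2)_ij equals the minimum over all length-2 walks i = v_0 → v_1 → … → v_2 = j of Σ_t A[v_t][v_{t+1}]. For example, for (i, j) = (0, 2) we minimise over 3 possible intermediate vertex sequences; the minimum is 4, attained along the walk 0 → 0 → 2.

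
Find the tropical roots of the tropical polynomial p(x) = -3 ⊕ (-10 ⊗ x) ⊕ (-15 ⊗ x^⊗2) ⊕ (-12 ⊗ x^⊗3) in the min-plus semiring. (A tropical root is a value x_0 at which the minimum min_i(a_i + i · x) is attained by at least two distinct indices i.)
Roots: {-3, 5, 7}

Each tropical root is a break point of the lower envelope of the lines y = a_i + i · x (there are 4 lines, with slopes 0, 1, ..., 3). Only the lines that attain the minimum somewhere contribute to roots; other lines are dominated. Here the surviving (envelope) indices are i = 3, i = 2, i = 1, i = 0.
Intersections between consecutive envelope lines give the roots: for adjacent envelope indices i < j the intersection is x = (a_i − a_j) / (j − i). Reading off the sorted break points: {-3, 5, 7}.
Verification: at each break x_0, at least two indices attain the minimum of min_i(a_i + i · x_0).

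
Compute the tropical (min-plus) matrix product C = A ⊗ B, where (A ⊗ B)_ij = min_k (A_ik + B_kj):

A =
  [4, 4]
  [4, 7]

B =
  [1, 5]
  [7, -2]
A ⊗ B =
  [5, 2]
  [5, 5]

Apply the min-plus product entry-by-entry:
  C[0][0] = min over k of (A[0][0] + B[0][0] = 4 + 1 = 5, A[0][1] + B[1][0] = 4 + 7 = 11) = 5 (attained at k = 0)
  C[0][1] = min over k of (A[0][0] + B[0][1] = 4 + 5 = 9, A[0][1] + B[1][1] = 4 + -2 = 2) = 2 (attained at k = 1)
  C[1][0] = min over k of (A[1][0] + B[0][0] = 4 + 1 = 5, A[1][1] + B[1][0] = 7 + 7 = 14) = 5 (attained at k = 0)
  C[1][1] = min over k of (A[1][0] + B[0][1] = 4 + 5 = 9, A[1][1] + B[1][1] = 7 + -2 = 5) = 5 (attained at k = 1)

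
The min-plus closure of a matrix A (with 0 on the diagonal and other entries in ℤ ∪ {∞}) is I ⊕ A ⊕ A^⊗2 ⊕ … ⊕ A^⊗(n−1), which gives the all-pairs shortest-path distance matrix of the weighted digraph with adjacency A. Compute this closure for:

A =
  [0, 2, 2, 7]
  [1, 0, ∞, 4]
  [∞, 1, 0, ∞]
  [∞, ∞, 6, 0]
Closure =
  [0, 2, 2, 6]
  [1, 0, 3, 4]
  [2, 1, 0, 5]
  [8, 7, 6, 0]

This is the Floyd-Warshall all-pairs shortest-path computation. For each intermediate vertex k = 0, 1, …, 3, update dist[i][j] ← min(dist[i][j], dist[i][k] + dist[k][j]). The final matrix gives, for each (i, j), the minimum total weight of any directed path from i to j (possibly empty when i = j).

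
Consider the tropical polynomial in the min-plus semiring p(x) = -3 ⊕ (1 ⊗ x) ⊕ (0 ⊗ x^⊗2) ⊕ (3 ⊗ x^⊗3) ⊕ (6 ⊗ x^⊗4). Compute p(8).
p(8) = -3

A tropical monomial a ⊗ x^⊗i evaluates to a + i · x. Evaluating each term at x = 8:
  Term 0 contributes -3 + 0 · 8 = -3
  Term 1 contributes 1 + 1 · 8 = 9
  Term 2 contributes 0 + 2 · 8 = 16
  Term 3 contributes 3 + 3 · 8 = 27
  Term 4 contributes 6 + 4 · 8 = 38
p(8) = ⊕ of these = min[-3, 9, 16, 27, 38] = -3.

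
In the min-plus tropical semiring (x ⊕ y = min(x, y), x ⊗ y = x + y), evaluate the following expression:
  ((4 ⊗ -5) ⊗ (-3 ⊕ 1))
((4 ⊗ -5) ⊗ (-3 ⊕ 1)) = -4

Expand innermost to outermost. Recall ⊕ takes the minimum of its arguments and ⊗ takes their sum. Working out the expression ((4 ⊗ -5) ⊗ (-3 ⊕ 1)) gives -4.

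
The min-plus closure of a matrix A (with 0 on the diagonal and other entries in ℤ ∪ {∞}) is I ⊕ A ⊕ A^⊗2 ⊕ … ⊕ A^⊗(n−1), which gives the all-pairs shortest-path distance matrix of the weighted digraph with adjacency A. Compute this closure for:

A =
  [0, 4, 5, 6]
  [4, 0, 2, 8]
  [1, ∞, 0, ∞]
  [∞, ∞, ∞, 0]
Closure =
  [0, 4, 5, 6]
  [3, 0, 2, 8]
  [1, 5, 0, 7]
  [∞, ∞, ∞, 0]

This is the Floyd-Warshall all-pairs shortest-path computation. For each intermediate vertex k = 0, 1, …, 3, update dist[i][j] ← min(dist[i][j], dist[i][k] + dist[k][j]). The final matrix gives, for each (i, j), the minimum total weight of any directed path from i to j (possibly empty when i = j).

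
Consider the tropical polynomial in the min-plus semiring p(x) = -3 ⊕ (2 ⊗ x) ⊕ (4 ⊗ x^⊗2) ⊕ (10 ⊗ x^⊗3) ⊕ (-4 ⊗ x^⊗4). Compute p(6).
p(6) = -3

A tropical monomial a ⊗ x^⊗i evaluates to a + i · x. Evaluating each term at x = 6:
  Term 0 contributes -3 + 0 · 6 = -3
  Term 1 contributes 2 + 1 · 6 = 8
  Term 2 contributes 4 + 2 · 6 = 16
  Term 3 contributes 10 + 3 · 6 = 28
  Term 4 contributes -4 + 4 · 6 = 20
p(6) = ⊕ of these = min[-3, 8, 16, 28, 20] = -3.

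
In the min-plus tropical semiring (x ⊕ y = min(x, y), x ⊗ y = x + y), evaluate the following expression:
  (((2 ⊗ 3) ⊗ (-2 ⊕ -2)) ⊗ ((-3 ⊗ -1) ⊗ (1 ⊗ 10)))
(((2 ⊗ 3) ⊗ (-2 ⊕ -2)) ⊗ ((-3 ⊗ -1) ⊗ (1 ⊗ 10))) = 10

Expand innermost to outermost. Recall ⊕ takes the minimum of its arguments and ⊗ takes their sum. Working out the expression (((2 ⊗ 3) ⊗ (-2 ⊕ -2)) ⊗ ((-3 ⊗ -1) ⊗ (1 ⊗ 10))) gives 10.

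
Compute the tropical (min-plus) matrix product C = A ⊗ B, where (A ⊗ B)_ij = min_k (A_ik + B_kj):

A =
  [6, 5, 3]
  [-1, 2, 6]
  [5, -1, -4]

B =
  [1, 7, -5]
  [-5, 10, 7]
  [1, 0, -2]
A ⊗ B =
  [0, 3, 1]
  [-3, 6, -6]
  [-6, -4, -6]

Apply the min-plus product entry-by-entry:
  C[0][0] = min over k of (A[0][0] + B[0][0] = 6 + 1 = 7, A[0][1] + B[1][0] = 5 + -5 = 0, A[0][2] + B[2][0] = 3 + 1 = 4) = 0 (attained at k = 1)
  C[0][1] = min over k of (A[0][0] + B[0][1] = 6 + 7 = 13, A[0][1] + B[1][1] = 5 + 10 = 15, A[0][2] + B[2][1] = 3 + 0 = 3) = 3 (attained at k = 2)
  C[0][2] = min over k of (A[0][0] + B[0][2] = 6 + -5 = 1, A[0][1] + B[1][2] = 5 + 7 = 12, A[0][2] + B[2][2] = 3 + -2 = 1) = 1 (attained at k = 0)
  C[1][0] = min over k of (A[1][0] + B[0][0] = -1 + 1 = 0, A[1][1] + B[1][0] = 2 + -5 = -3, A[1][2] + B[2][0] = 6 + 1 = 7) = -3 (attained at k = 1)
  C[1][1] = min over k of (A[1][0] + B[0][1] = -1 + 7 = 6, A[1][1] + B[1][1] = 2 + 10 = 12, A[1][2] + B[2][1] = 6 + 0 = 6) = 6 (attained at k = 0)
  C[1][2] = min over k of (A[1][0] + B[0][2] = -1 + -5 = -6, A[1][1] + B[1][2] = 2 + 7 = 9, A[1][2] + B[2][2] = 6 + -2 = 4) = -6 (attained at k = 0)
  C[2][0] = min over k of (A[2][0] + B[0][0] = 5 + 1 = 6, A[2][1] + B[1][0] = -1 + -5 = -6, A[2][2] + B[2][0] = -4 + 1 = -3) = -6 (attained at k = 1)
  C[2][1] = min over k of (A[2][0] + B[0][1] = 5 + 7 = 12, A[2][1] + B[1][1] = -1 + 10 = 9, A[2][2] + B[2][1] = -4 + 0 = -4) = -4 (attained at k = 2)
  C[2][2] = min over k of (A[2][0] + B[0][2] = 5 + -5 = 0, A[2][1] + B[1][2] = -1 + 7 = 6, A[2][2] + B[2][2] = -4 + -2 = -6) = -6 (attained at k = 2)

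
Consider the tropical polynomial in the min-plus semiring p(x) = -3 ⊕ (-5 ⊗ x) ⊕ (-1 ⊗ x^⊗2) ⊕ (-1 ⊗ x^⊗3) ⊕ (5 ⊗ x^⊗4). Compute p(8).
p(8) = -3

A tropical monomial a ⊗ x^⊗i evaluates to a + i · x. Evaluating each term at x = 8:
  Term 0 contributes -3 + 0 · 8 = -3
  Term 1 contributes -5 + 1 · 8 = 3
  Term 2 contributes -1 + 2 · 8 = 15
  Term 3 contributes -1 + 3 · 8 = 23
  Term 4 contributes 5 + 4 · 8 = 37
p(8) = ⊕ of these = min[-3, 3, 15, 23, 37] = -3.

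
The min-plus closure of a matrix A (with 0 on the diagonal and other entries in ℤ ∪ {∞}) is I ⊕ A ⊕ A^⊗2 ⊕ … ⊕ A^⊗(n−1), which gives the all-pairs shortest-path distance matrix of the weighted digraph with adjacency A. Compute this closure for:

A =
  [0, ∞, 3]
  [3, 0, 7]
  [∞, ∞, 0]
Closure =
  [0, ∞, 3]
  [3, 0, 6]
  [∞, ∞, 0]

This is the Floyd-Warshall all-pairs shortest-path computation. For each intermediate vertex k = 0, 1, …, 2, update dist[i][j] ← min(dist[i][j], dist[i][k] + dist[k][j]). The final matrix gives, for each (i, j), the minimum total weight of any directed path from i to j (possibly empty when i = j).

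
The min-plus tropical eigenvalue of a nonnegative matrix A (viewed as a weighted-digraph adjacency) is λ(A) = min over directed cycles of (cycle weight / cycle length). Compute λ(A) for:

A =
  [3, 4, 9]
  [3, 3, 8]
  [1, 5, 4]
λ(A) = 3

Enumerate directed cycles and compute their means (weight / length). Sample:
  cycle 0 → 0: weight = 3, length = 1, mean = 3/1 ≈ 3.000
  cycle 1 → 1: weight = 3, length = 1, mean = 3/1 ≈ 3.000
  cycle 2 → 2: weight = 4, length = 1, mean = 4/1 ≈ 4.000
  cycle 0 → 1 → 0: weight = 7, length = 2, mean = 7/2 ≈ 3.500
  cycle 0 → 2 → 0: weight = 10, length = 2, mean = 10/2 ≈ 5.000
  cycle 1 → 0 → 1: weight = 7, length = 2, mean = 7/2 ≈ 3.500
Minimum mean = 3.000, attained e.g. along the cycle 0 → 0 with weight 3 and length 1. So λ(A) = 3/1 = 3.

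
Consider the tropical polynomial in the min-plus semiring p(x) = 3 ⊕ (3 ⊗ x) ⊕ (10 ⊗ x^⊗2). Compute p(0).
p(0) = 3

A tropical monomial a ⊗ x^⊗i evaluates to a + i · x. Evaluating each term at x = 0:
  Term 0 contributes 3 + 0 · 0 = 3
  Term 1 contributes 3 + 1 · 0 = 3
  Term 2 contributes 10 + 2 · 0 = 10
p(0) = ⊕ of these = min[3, 3, 10] = 3.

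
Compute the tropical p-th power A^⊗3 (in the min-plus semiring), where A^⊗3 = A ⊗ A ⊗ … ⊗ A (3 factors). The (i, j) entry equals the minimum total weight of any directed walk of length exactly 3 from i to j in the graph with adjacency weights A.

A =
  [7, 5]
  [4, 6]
A^⊗3 =
  [15, 14]
  [13, 15]

Each entry (A^⊗3)_ij equals the minimum over all length-3 walks i = v_0 → v_1 → … → v_3 = j of Σ_t A[v_t][v_{t+1}]. For example, for (i, j) = (0, 1) we minimise over 4 possible intermediate vertex sequences; the minimum is 14, attained along the walk 0 → 1 → 0 → 1.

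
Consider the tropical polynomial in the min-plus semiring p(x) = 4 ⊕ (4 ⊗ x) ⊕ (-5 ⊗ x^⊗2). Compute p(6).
p(6) = 4

A tropical monomial a ⊗ x^⊗i evaluates to a + i · x. Evaluating each term at x = 6:
  Term 0 contributes 4 + 0 · 6 = 4
  Term 1 contributes 4 + 1 · 6 = 10
  Term 2 contributes -5 + 2 · 6 = 7
p(6) = ⊕ of these = min[4, 10, 7] = 4.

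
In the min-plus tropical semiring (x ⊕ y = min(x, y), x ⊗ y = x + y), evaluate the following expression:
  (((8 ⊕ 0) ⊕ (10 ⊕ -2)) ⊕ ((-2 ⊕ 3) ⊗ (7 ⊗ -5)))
(((8 ⊕ 0) ⊕ (10 ⊕ -2)) ⊕ ((-2 ⊕ 3) ⊗ (7 ⊗ -5))) = -2

Expand innermost to outermost. Recall ⊕ takes the minimum of its arguments and ⊗ takes their sum. Working out the expression (((8 ⊕ 0) ⊕ (10 ⊕ -2)) ⊕ ((-2 ⊕ 3) ⊗ (7 ⊗ -5))) gives -2.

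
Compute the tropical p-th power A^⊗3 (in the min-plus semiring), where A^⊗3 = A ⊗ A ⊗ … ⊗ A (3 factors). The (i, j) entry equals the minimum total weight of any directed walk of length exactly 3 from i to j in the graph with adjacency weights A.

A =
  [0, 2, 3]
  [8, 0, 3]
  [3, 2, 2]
A^⊗3 =
  [0, 2, 3]
  [6, 0, 3]
  [3, 2, 5]

Each entry (A^⊗3)_ij equals the minimum over all length-3 walks i = v_0 → v_1 → … → v_3 = j of Σ_t A[v_t][v_{t+1}]. For example, for (i, j) = (0, 2) we minimise over 9 possible intermediate vertex sequences; the minimum is 3, attained along the walk 0 → 0 → 0 → 2.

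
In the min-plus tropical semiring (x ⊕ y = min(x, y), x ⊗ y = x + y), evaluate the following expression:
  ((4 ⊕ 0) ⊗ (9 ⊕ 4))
((4 ⊕ 0) ⊗ (9 ⊕ 4)) = 4

Expand innermost to outermost. Recall ⊕ takes the minimum of its arguments and ⊗ takes their sum. Working out the expression ((4 ⊕ 0) ⊗ (9 ⊕ 4)) gives 4.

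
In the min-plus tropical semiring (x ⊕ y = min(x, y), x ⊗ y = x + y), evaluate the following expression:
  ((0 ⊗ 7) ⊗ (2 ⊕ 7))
((0 ⊗ 7) ⊗ (2 ⊕ 7)) = 9

Expand innermost to outermost. Recall ⊕ takes the minimum of its arguments and ⊗ takes their sum. Working out the expression ((0 ⊗ 7) ⊗ (2 ⊕ 7)) gives 9.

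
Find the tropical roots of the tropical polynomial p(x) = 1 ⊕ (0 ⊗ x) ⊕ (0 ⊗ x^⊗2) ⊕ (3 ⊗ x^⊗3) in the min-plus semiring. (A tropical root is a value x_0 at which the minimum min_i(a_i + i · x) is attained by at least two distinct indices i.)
Roots: {-3, 0, 1}

Each tropical root is a break point of the lower envelope of the lines y = a_i + i · x (there are 4 lines, with slopes 0, 1, ..., 3). Only the lines that attain the minimum somewhere contribute to roots; other lines are dominated. Here the surviving (envelope) indices are i = 3, i = 2, i = 1, i = 0.
Intersections between consecutive envelope lines give the roots: for adjacent envelope indices i < j the intersection is x = (a_i − a_j) / (j − i). Reading off the sorted break points: {-3, 0, 1}.
Verification: at each break x_0, at least two indices attain the minimum of min_i(a_i + i · x_0).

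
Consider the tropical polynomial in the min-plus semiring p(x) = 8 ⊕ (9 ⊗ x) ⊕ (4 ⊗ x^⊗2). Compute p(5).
p(5) = 8

A tropical monomial a ⊗ x^⊗i evaluates to a + i · x. Evaluating each term at x = 5:
  Term 0 contributes 8 + 0 · 5 = 8
  Term 1 contributes 9 + 1 · 5 = 14
  Term 2 contributes 4 + 2 · 5 = 14
p(5) = ⊕ of these = min[8, 14, 14] = 8.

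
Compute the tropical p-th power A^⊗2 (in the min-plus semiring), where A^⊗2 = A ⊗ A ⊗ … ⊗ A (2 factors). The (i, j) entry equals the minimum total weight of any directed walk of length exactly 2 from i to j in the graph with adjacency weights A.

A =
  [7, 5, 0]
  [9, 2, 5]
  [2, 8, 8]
A^⊗2 =
  [2, 7, 7]
  [7, 4, 7]
  [9, 7, 2]

Each entry (A^⊗2)_ij equals the minimum over all length-2 walks i = v_0 → v_1 → … → v_2 = j of Σ_t A[v_t][v_{t+1}]. For example, for (i, j) = (0, 2) we minimise over 3 possible intermediate vertex sequences; the minimum is 7, attained along the walk 0 → 0 → 2.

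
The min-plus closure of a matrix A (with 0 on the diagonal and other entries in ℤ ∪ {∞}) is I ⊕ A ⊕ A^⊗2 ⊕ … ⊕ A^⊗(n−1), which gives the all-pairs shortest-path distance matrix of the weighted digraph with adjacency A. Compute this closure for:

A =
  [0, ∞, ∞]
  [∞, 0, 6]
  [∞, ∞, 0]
Closure =
  [0, ∞, ∞]
  [∞, 0, 6]
  [∞, ∞, 0]

This is the Floyd-Warshall all-pairs shortest-path computation. For each intermediate vertex k = 0, 1, …, 2, update dist[i][j] ← min(dist[i][j], dist[i][k] + dist[k][j]). The final matrix gives, for each (i, j), the minimum total weight of any directed path from i to j (possibly empty when i = j).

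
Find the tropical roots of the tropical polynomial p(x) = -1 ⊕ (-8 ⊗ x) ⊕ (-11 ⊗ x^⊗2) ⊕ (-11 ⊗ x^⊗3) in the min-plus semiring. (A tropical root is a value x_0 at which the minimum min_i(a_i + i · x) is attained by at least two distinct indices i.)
Roots: {0, 3, 7}

Each tropical root is a break point of the lower envelope of the lines y = a_i + i · x (there are 4 lines, with slopes 0, 1, ..., 3). Only the lines that attain the minimum somewhere contribute to roots; other lines are dominated. Here the surviving (envelope) indices are i = 3, i = 2, i = 1, i = 0.
Intersections between consecutive envelope lines give the roots: for adjacent envelope indices i < j the intersection is x = (a_i − a_j) / (j − i). Reading off the sorted break points: {0, 3, 7}.
Verification: at each break x_0, at least two indices attain the minimum of min_i(a_i + i · x_0).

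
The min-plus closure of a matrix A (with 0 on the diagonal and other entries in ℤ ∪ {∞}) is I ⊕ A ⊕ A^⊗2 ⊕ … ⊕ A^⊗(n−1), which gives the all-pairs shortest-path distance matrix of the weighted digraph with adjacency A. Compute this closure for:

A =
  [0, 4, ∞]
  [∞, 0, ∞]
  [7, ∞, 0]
Closure =
  [0, 4, ∞]
  [∞, 0, ∞]
  [7, 11, 0]

This is the Floyd-Warshall all-pairs shortest-path computation. For each intermediate vertex k = 0, 1, …, 2, update dist[i][j] ← min(dist[i][j], dist[i][k] + dist[k][j]). The final matrix gives, for each (i, j), the minimum total weight of any directed path from i to j (possibly empty when i = j).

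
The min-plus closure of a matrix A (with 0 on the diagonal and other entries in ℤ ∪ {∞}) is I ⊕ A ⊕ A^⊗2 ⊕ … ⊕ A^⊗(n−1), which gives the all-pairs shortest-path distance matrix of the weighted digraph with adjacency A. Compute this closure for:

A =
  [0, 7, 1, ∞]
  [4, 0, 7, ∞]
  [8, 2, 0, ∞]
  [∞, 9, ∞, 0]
Closure =
  [0, 3, 1, ∞]
  [4, 0, 5, ∞]
  [6, 2, 0, ∞]
  [13, 9, 14, 0]

This is the Floyd-Warshall all-pairs shortest-path computation. For each intermediate vertex k = 0, 1, …, 3, update dist[i][j] ← min(dist[i][j], dist[i][k] + dist[k][j]). The final matrix gives, for each (i, j), the minimum total weight of any directed path from i to j (possibly empty when i = j).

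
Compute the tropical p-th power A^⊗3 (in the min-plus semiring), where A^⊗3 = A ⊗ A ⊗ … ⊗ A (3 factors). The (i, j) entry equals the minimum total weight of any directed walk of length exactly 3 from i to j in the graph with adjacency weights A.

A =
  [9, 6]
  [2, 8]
A^⊗3 =
  [16, 14]
  [10, 16]

Each entry (A^⊗3)_ij equals the minimum over all length-3 walks i = v_0 → v_1 → … → v_3 = j of Σ_t A[v_t][v_{t+1}]. For example, for (i, j) = (0, 1) we minimise over 4 possible intermediate vertex sequences; the minimum is 14, attained along the walk 0 → 1 → 0 → 1.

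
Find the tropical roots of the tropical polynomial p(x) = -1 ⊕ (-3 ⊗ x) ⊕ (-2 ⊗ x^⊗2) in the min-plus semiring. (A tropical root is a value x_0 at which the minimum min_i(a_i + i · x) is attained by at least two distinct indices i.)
Roots: {-1, 2}

Each tropical root is a break point of the lower envelope of the lines y = a_i + i · x (there are 3 lines, with slopes 0, 1, ..., 2). Only the lines that attain the minimum somewhere contribute to roots; other lines are dominated. Here the surviving (envelope) indices are i = 2, i = 1, i = 0.
Intersections between consecutive envelope lines give the roots: for adjacent envelope indices i < j the intersection is x = (a_i − a_j) / (j − i). Reading off the sorted break points: {-1, 2}.
Verification: at each break x_0, at least two indices attain the minimum of min_i(a_i + i · x_0).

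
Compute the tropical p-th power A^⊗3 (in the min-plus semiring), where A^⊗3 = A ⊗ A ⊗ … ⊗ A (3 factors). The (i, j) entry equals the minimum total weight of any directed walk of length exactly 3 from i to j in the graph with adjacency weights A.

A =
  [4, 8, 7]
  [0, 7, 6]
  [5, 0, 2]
A^⊗3 =
  [7, 9, 11]
  [6, 7, 9]
  [2, 4, 6]

Each entry (A^⊗3)_ij equals the minimum over all length-3 walks i = v_0 → v_1 → … → v_3 = j of Σ_t A[v_t][v_{t+1}]. For example, for (i, j) = (0, 2) we minimise over 9 possible intermediate vertex sequences; the minimum is 11, attained along the walk 0 → 2 → 2 → 2.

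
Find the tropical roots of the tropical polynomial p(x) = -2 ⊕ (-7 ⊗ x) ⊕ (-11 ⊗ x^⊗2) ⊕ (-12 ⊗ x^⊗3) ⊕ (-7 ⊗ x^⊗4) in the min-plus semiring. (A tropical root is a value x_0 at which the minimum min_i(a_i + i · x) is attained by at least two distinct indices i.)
Roots: {-5, 1, 4, 5}

Each tropical root is a break point of the lower envelope of the lines y = a_i + i · x (there are 5 lines, with slopes 0, 1, ..., 4). Only the lines that attain the minimum somewhere contribute to roots; other lines are dominated. Here the surviving (envelope) indices are i = 4, i = 3, i = 2, i = 1, i = 0.
Intersections between consecutive envelope lines give the roots: for adjacent envelope indices i < j the intersection is x = (a_i − a_j) / (j − i). Reading off the sorted break points: {-5, 1, 4, 5}.
Verification: at each break x_0, at least two indices attain the minimum of min_i(a_i + i · x_0).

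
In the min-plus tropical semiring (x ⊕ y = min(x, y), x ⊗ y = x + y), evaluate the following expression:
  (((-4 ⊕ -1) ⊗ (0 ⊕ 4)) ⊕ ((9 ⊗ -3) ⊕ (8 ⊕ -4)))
(((-4 ⊕ -1) ⊗ (0 ⊕ 4)) ⊕ ((9 ⊗ -3) ⊕ (8 ⊕ -4))) = -4

Expand innermost to outermost. Recall ⊕ takes the minimum of its arguments and ⊗ takes their sum. Working out the expression (((-4 ⊕ -1) ⊗ (0 ⊕ 4)) ⊕ ((9 ⊗ -3) ⊕ (8 ⊕ -4))) gives -4.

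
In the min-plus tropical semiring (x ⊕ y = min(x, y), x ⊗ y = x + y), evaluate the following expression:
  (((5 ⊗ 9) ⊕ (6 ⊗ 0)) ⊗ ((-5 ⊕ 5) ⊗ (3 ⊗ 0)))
(((5 ⊗ 9) ⊕ (6 ⊗ 0)) ⊗ ((-5 ⊕ 5) ⊗ (3 ⊗ 0))) = 4

Expand innermost to outermost. Recall ⊕ takes the minimum of its arguments and ⊗ takes their sum. Working out the expression (((5 ⊗ 9) ⊕ (6 ⊗ 0)) ⊗ ((-5 ⊕ 5) ⊗ (3 ⊗ 0))) gives 4.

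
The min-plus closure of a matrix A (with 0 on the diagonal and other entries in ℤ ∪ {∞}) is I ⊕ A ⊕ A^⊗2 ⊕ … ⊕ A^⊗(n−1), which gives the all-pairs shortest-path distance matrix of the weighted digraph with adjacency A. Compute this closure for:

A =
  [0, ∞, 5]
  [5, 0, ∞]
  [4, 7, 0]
Closure =
  [0, 12, 5]
  [5, 0, 10]
  [4, 7, 0]

This is the Floyd-Warshall all-pairs shortest-path computation. For each intermediate vertex k = 0, 1, …, 2, update dist[i][j] ← min(dist[i][j], dist[i][k] + dist[k][j]). The final matrix gives, for each (i, j), the minimum total weight of any directed path from i to j (possibly empty when i = j).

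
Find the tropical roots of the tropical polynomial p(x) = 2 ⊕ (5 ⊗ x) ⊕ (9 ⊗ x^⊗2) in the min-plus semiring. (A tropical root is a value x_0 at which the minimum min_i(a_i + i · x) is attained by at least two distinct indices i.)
Roots: {-4, -3}

Each tropical root is a break point of the lower envelope of the lines y = a_i + i · x (there are 3 lines, with slopes 0, 1, ..., 2). Only the lines that attain the minimum somewhere contribute to roots; other lines are dominated. Here the surviving (envelope) indices are i = 2, i = 1, i = 0.
Intersections between consecutive envelope lines give the roots: for adjacent envelope indices i < j the intersection is x = (a_i − a_j) / (j − i). Reading off the sorted break points: {-4, -3}.
Verification: at each break x_0, at least two indices attain the minimum of min_i(a_i + i · x_0).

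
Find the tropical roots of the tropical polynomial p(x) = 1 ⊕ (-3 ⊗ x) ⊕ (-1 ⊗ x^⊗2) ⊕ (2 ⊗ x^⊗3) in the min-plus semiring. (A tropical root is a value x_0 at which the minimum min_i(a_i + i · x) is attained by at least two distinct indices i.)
Roots: {-3, -2, 4}

Each tropical root is a break point of the lower envelope of the lines y = a_i + i · x (there are 4 lines, with slopes 0, 1, ..., 3). Only the lines that attain the minimum somewhere contribute to roots; other lines are dominated. Here the surviving (envelope) indices are i = 3, i = 2, i = 1, i = 0.
Intersections between consecutive envelope lines give the roots: for adjacent envelope indices i < j the intersection is x = (a_i − a_j) / (j − i). Reading off the sorted break points: {-3, -2, 4}.
Verification: at each break x_0, at least two indices attain the minimum of min_i(a_i + i · x_0).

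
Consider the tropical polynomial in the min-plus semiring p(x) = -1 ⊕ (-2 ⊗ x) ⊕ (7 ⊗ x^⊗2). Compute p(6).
p(6) = -1

A tropical monomial a ⊗ x^⊗i evaluates to a + i · x. Evaluating each term at x = 6:
  Term 0 contributes -1 + 0 · 6 = -1
  Term 1 contributes -2 + 1 · 6 = 4
  Term 2 contributes 7 + 2 · 6 = 19
p(6) = ⊕ of these = min[-1, 4, 19] = -1.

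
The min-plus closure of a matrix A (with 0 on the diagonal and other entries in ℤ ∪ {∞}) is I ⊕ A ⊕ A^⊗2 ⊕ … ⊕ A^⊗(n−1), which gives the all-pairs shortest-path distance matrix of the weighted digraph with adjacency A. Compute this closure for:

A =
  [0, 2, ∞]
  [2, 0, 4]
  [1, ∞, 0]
Closure =
  [0, 2, 6]
  [2, 0, 4]
  [1, 3, 0]

This is the Floyd-Warshall all-pairs shortest-path computation. For each intermediate vertex k = 0, 1, …, 2, update dist[i][j] ← min(dist[i][j], dist[i][k] + dist[k][j]). The final matrix gives, for each (i, j), the minimum total weight of any directed path from i to j (possibly empty when i = j).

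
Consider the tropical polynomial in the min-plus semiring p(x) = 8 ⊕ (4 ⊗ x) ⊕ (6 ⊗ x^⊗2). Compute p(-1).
p(-1) = 3

A tropical monomial a ⊗ x^⊗i evaluates to a + i · x. Evaluating each term at x = -1:
  Term 0 contributes 8 + 0 · -1 = 8
  Term 1 contributes 4 + 1 · -1 = 3
  Term 2 contributes 6 + 2 · -1 = 4
p(-1) = ⊕ of these = min[8, 3, 4] = 3.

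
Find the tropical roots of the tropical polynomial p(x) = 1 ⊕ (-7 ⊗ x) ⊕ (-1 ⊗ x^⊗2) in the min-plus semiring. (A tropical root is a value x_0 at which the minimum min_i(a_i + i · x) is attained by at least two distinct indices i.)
Roots: {-6, 8}

Each tropical root is a break point of the lower envelope of the lines y = a_i + i · x (there are 3 lines, with slopes 0, 1, ..., 2). Only the lines that attain the minimum somewhere contribute to roots; other lines are dominated. Here the surviving (envelope) indices are i = 2, i = 1, i = 0.
Intersections between consecutive envelope lines give the roots: for adjacent envelope indices i < j the intersection is x = (a_i − a_j) / (j − i). Reading off the sorted break points: {-6, 8}.
Verification: at each break x_0, at least two indices attain the minimum of min_i(a_i + i · x_0).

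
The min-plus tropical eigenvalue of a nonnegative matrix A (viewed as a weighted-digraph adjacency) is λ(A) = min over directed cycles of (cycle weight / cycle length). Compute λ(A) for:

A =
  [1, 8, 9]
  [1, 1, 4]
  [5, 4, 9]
λ(A) = 1

Enumerate directed cycles and compute their means (weight / length). Sample:
  cycle 0 → 0: weight = 1, length = 1, mean = 1/1 ≈ 1.000
  cycle 1 → 1: weight = 1, length = 1, mean = 1/1 ≈ 1.000
  cycle 2 → 2: weight = 9, length = 1, mean = 9/1 ≈ 9.000
  cycle 0 → 1 → 0: weight = 9, length = 2, mean = 9/2 ≈ 4.500
  cycle 0 → 2 → 0: weight = 14, length = 2, mean = 14/2 ≈ 7.000
  cycle 1 → 0 → 1: weight = 9, length = 2, mean = 9/2 ≈ 4.500
Minimum mean = 1.000, attained e.g. along the cycle 0 → 0 with weight 1 and length 1. So λ(A) = 1/1 = 1.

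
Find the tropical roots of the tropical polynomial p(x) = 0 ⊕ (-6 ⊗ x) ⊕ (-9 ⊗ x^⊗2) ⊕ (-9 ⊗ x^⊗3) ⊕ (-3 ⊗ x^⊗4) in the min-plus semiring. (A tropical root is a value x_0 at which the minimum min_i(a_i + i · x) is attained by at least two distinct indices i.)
Roots: {-6, 0, 3, 6}

Each tropical root is a break point of the lower envelope of the lines y = a_i + i · x (there are 5 lines, with slopes 0, 1, ..., 4). Only the lines that attain the minimum somewhere contribute to roots; other lines are dominated. Here the surviving (envelope) indices are i = 4, i = 3, i = 2, i = 1, i = 0.
Intersections between consecutive envelope lines give the roots: for adjacent envelope indices i < j the intersection is x = (a_i − a_j) / (j − i). Reading off the sorted break points: {-6, 0, 3, 6}.
Verification: at each break x_0, at least two indices attain the minimum of min_i(a_i + i · x_0).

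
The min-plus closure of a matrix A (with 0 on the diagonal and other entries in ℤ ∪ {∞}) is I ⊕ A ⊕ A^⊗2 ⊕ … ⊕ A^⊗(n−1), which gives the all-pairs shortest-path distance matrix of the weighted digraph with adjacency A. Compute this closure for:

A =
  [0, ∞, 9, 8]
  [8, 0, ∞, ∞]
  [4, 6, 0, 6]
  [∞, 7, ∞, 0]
Closure =
  [0, 15, 9, 8]
  [8, 0, 17, 16]
  [4, 6, 0, 6]
  [15, 7, 24, 0]

This is the Floyd-Warshall all-pairs shortest-path computation. For each intermediate vertex k = 0, 1, …, 3, update dist[i][j] ← min(dist[i][j], dist[i][k] + dist[k][j]). The final matrix gives, for each (i, j), the minimum total weight of any directed path from i to j (possibly empty when i = j).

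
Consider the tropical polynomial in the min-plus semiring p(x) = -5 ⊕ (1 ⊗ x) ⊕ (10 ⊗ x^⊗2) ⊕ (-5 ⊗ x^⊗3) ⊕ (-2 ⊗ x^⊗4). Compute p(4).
p(4) = -5

A tropical monomial a ⊗ x^⊗i evaluates to a + i · x. Evaluating each term at x = 4:
  Term 0 contributes -5 + 0 · 4 = -5
  Term 1 contributes 1 + 1 · 4 = 5
  Term 2 contributes 10 + 2 · 4 = 18
  Term 3 contributes -5 + 3 · 4 = 7
  Term 4 contributes -2 + 4 · 4 = 14
p(4) = ⊕ of these = min[-5, 5, 18, 7, 14] = -5.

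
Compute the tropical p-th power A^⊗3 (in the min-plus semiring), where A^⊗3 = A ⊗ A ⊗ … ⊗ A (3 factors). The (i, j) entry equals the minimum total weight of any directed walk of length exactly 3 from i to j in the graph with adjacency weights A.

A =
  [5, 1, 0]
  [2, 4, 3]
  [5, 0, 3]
A^⊗3 =
  [2, 3, 3]
  [5, 2, 5]
  [5, 3, 2]

Each entry (A^⊗3)_ij equals the minimum over all length-3 walks i = v_0 → v_1 → … → v_3 = j of Σ_t A[v_t][v_{t+1}]. For example, for (i, j) = (0, 2) we minimise over 9 possible intermediate vertex sequences; the minimum is 3, attained along the walk 0 → 1 → 0 → 2.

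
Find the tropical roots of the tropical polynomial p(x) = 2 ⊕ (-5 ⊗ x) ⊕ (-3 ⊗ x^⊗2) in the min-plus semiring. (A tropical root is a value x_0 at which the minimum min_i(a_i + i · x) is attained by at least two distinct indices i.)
Roots: {-2, 7}

Each tropical root is a break point of the lower envelope of the lines y = a_i + i · x (there are 3 lines, with slopes 0, 1, ..., 2). Only the lines that attain the minimum somewhere contribute to roots; other lines are dominated. Here the surviving (envelope) indices are i = 2, i = 1, i = 0.
Intersections between consecutive envelope lines give the roots: for adjacent envelope indices i < j the intersection is x = (a_i − a_j) / (j − i). Reading off the sorted break points: {-2, 7}.
Verification: at each break x_0, at least two indices attain the minimum of min_i(a_i + i · x_0).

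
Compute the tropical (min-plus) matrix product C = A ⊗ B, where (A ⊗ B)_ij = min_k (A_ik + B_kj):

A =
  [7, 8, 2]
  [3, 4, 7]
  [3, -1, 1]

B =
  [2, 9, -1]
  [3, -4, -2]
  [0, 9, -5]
A ⊗ B =
  [2, 4, -3]
  [5, 0, 2]
  [1, -5, -4]

Apply the min-plus product entry-by-entry:
  C[0][0] = min over k of (A[0][0] + B[0][0] = 7 + 2 = 9, A[0][1] + B[1][0] = 8 + 3 = 11, A[0][2] + B[2][0] = 2 + 0 = 2) = 2 (attained at k = 2)
  C[0][1] = min over k of (A[0][0] + B[0][1] = 7 + 9 = 16, A[0][1] + B[1][1] = 8 + -4 = 4, A[0][2] + B[2][1] = 2 + 9 = 11) = 4 (attained at k = 1)
  C[0][2] = min over k of (A[0][0] + B[0][2] = 7 + -1 = 6, A[0][1] + B[1][2] = 8 + -2 = 6, A[0][2] + B[2][2] = 2 + -5 = -3) = -3 (attained at k = 2)
  C[1][0] = min over k of (A[1][0] + B[0][0] = 3 + 2 = 5, A[1][1] + B[1][0] = 4 + 3 = 7, A[1][2] + B[2][0] = 7 + 0 = 7) = 5 (attained at k = 0)
  C[1][1] = min over k of (A[1][0] + B[0][1] = 3 + 9 = 12, A[1][1] + B[1][1] = 4 + -4 = 0, A[1][2] + B[2][1] = 7 + 9 = 16) = 0 (attained at k = 1)
  C[1][2] = min over k of (A[1][0] + B[0][2] = 3 + -1 = 2, A[1][1] + B[1][2] = 4 + -2 = 2, A[1][2] + B[2][2] = 7 + -5 = 2) = 2 (attained at k = 0)
  C[2][0] = min over k of (A[2][0] + B[0][0] = 3 + 2 = 5, A[2][1] + B[1][0] = -1 + 3 = 2, A[2][2] + B[2][0] = 1 + 0 = 1) = 1 (attained at k = 2)
  C[2][1] = min over k of (A[2][0] + B[0][1] = 3 + 9 = 12, A[2][1] + B[1][1] = -1 + -4 = -5, A[2][2] + B[2][1] = 1 + 9 = 10) = -5 (attained at k = 1)
  C[2][2] = min over k of (A[2][0] + B[0][2] = 3 + -1 = 2, A[2][1] + B[1][2] = -1 + -2 = -3, A[2][2] + B[2][2] = 1 + -5 = -4) = -4 (attained at k = 2)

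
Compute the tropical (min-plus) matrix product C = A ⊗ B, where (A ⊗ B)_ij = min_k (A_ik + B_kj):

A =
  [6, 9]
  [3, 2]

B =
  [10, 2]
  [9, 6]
A ⊗ B =
  [16, 8]
  [11, 5]

Apply the min-plus product entry-by-entry:
  C[0][0] = min over k of (A[0][0] + B[0][0] = 6 + 10 = 16, A[0][1] + B[1][0] = 9 + 9 = 18) = 16 (attained at k = 0)
  C[0][1] = min over k of (A[0][0] + B[0][1] = 6 + 2 = 8, A[0][1] + B[1][1] = 9 + 6 = 15) = 8 (attained at k = 0)
  C[1][0] = min over k of (A[1][0] + B[0][0] = 3 + 10 = 13, A[1][1] + B[1][0] = 2 + 9 = 11) = 11 (attained at k = 1)
  C[1][1] = min over k of (A[1][0] + B[0][1] = 3 + 2 = 5, A[1][1] + B[1][1] = 2 + 6 = 8) = 5 (attained at k = 0)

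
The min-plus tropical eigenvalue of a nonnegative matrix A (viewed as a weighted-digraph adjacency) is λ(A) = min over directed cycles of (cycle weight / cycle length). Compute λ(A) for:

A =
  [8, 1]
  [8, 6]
λ(A) = 9/2

Enumerate directed cycles and compute their means (weight / length). Sample:
  cycle 0 → 0: weight = 8, length = 1, mean = 8/1 ≈ 8.000
  cycle 1 → 1: weight = 6, length = 1, mean = 6/1 ≈ 6.000
  cycle 0 → 1 → 0: weight = 9, length = 2, mean = 9/2 ≈ 4.500
  cycle 1 → 0 → 1: weight = 9, length = 2, mean = 9/2 ≈ 4.500
Minimum mean = 4.500, attained e.g. along the cycle 0 → 1 → 0 with weight 9 and length 2. So λ(A) = 9/2 = 9/2.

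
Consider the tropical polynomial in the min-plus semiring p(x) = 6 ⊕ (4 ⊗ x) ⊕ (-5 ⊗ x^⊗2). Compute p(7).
p(7) = 6

A tropical monomial a ⊗ x^⊗i evaluates to a + i · x. Evaluating each term at x = 7:
  Term 0 contributes 6 + 0 · 7 = 6
  Term 1 contributes 4 + 1 · 7 = 11
  Term 2 contributes -5 + 2 · 7 = 9
p(7) = ⊕ of these = min[6, 11, 9] = 6.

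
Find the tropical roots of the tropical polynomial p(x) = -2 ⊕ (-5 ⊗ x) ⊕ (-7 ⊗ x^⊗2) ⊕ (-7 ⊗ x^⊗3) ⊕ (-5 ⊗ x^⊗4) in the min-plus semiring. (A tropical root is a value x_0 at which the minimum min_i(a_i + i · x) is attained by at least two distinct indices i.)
Roots: {-2, 0, 2, 3}

Each tropical root is a break point of the lower envelope of the lines y = a_i + i · x (there are 5 lines, with slopes 0, 1, ..., 4). Only the lines that attain the minimum somewhere contribute to roots; other lines are dominated. Here the surviving (envelope) indices are i = 4, i = 3, i = 2, i = 1, i = 0.
Intersections between consecutive envelope lines give the roots: for adjacent envelope indices i < j the intersection is x = (a_i − a_j) / (j − i). Reading off the sorted break points: {-2, 0, 2, 3}.
Verification: at each break x_0, at least two indices attain the minimum of min_i(a_i + i · x_0).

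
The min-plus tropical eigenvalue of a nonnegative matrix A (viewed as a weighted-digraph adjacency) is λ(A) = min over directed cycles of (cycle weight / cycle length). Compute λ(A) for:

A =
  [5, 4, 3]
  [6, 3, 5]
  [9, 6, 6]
λ(A) = 3

Enumerate directed cycles and compute their means (weight / length). Sample:
  cycle 0 → 0: weight = 5, length = 1, mean = 5/1 ≈ 5.000
  cycle 1 → 1: weight = 3, length = 1, mean = 3/1 ≈ 3.000
  cycle 2 → 2: weight = 6, length = 1, mean = 6/1 ≈ 6.000
  cycle 0 → 1 → 0: weight = 10, length = 2, mean = 10/2 ≈ 5.000
  cycle 0 → 2 → 0: weight = 12, length = 2, mean = 12/2 ≈ 6.000
  cycle 1 → 0 → 1: weight = 10, length = 2, mean = 10/2 ≈ 5.000
Minimum mean = 3.000, attained e.g. along the cycle 1 → 1 with weight 3 and length 1. So λ(A) = 3/1 = 3.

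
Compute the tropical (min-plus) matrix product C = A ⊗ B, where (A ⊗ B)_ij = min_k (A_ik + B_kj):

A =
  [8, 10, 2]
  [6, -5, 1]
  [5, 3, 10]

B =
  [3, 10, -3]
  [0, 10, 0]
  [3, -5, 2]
A ⊗ B =
  [5, -3, 4]
  [-5, -4, -5]
  [3, 5, 2]

Apply the min-plus product entry-by-entry:
  C[0][0] = min over k of (A[0][0] + B[0][0] = 8 + 3 = 11, A[0][1] + B[1][0] = 10 + 0 = 10, A[0][2] + B[2][0] = 2 + 3 = 5) = 5 (attained at k = 2)
  C[0][1] = min over k of (A[0][0] + B[0][1] = 8 + 10 = 18, A[0][1] + B[1][1] = 10 + 10 = 20, A[0][2] + B[2][1] = 2 + -5 = -3) = -3 (attained at k = 2)
  C[0][2] = min over k of (A[0][0] + B[0][2] = 8 + -3 = 5, A[0][1] + B[1][2] = 10 + 0 = 10, A[0][2] + B[2][2] = 2 + 2 = 4) = 4 (attained at k = 2)
  C[1][0] = min over k of (A[1][0] + B[0][0] = 6 + 3 = 9, A[1][1] + B[1][0] = -5 + 0 = -5, A[1][2] + B[2][0] = 1 + 3 = 4) = -5 (attained at k = 1)
  C[1][1] = min over k of (A[1][0] + B[0][1] = 6 + 10 = 16, A[1][1] + B[1][1] = -5 + 10 = 5, A[1][2] + B[2][1] = 1 + -5 = -4) = -4 (attained at k = 2)
  C[1][2] = min over k of (A[1][0] + B[0][2] = 6 + -3 = 3, A[1][1] + B[1][2] = -5 + 0 = -5, A[1][2] + B[2][2] = 1 + 2 = 3) = -5 (attained at k = 1)
  C[2][0] = min over k of (A[2][0] + B[0][0] = 5 + 3 = 8, A[2][1] + B[1][0] = 3 + 0 = 3, A[2][2] + B[2][0] = 10 + 3 = 13) = 3 (attained at k = 1)
  C[2][1] = min over k of (A[2][0] + B[0][1] = 5 + 10 = 15, A[2][1] + B[1][1] = 3 + 10 = 13, A[2][2] + B[2][1] = 10 + -5 = 5) = 5 (attained at k = 2)
  C[2][2] = min over k of (A[2][0] + B[0][2] = 5 + -3 = 2, A[2][1] + B[1][2] = 3 + 0 = 3, A[2][2] + B[2][2] = 10 + 2 = 12) = 2 (attained at k = 0)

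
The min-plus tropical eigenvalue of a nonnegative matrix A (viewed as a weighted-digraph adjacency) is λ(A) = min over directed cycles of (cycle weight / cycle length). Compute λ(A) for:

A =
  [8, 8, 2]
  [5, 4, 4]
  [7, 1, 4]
λ(A) = 5/2

Enumerate directed cycles and compute their means (weight / length). Sample:
  cycle 0 → 0: weight = 8, length = 1, mean = 8/1 ≈ 8.000
  cycle 1 → 1: weight = 4, length = 1, mean = 4/1 ≈ 4.000
  cycle 2 → 2: weight = 4, length = 1, mean = 4/1 ≈ 4.000
  cycle 0 → 1 → 0: weight = 13, length = 2, mean = 13/2 ≈ 6.500
  cycle 0 → 2 → 0: weight = 9, length = 2, mean = 9/2 ≈ 4.500
  cycle 1 → 0 → 1: weight = 13, length = 2, mean = 13/2 ≈ 6.500
Minimum mean = 2.500, attained e.g. along the cycle 1 → 2 → 1 with weight 5 and length 2. So λ(A) = 5/2 = 5/2.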